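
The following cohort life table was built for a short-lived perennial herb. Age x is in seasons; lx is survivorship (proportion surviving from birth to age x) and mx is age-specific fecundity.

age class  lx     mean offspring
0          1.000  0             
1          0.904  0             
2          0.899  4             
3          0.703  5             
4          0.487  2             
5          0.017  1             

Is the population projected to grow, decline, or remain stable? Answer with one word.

growing

R0 = Σ lx·mx = 0 + 0 + 3.596 + 3.515 + 0.974 + 0.017 = 8.102
R0 > 1, so the population is growing.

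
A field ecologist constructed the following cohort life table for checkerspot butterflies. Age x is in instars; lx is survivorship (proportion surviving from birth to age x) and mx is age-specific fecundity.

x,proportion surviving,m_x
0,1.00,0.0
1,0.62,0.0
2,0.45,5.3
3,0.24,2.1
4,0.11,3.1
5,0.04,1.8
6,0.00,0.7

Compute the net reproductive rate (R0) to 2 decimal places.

lx·mx by age: 0, 0, 2.385, 0.504, 0.341, 0.072, 0
R0 = Σ lx·mx = 3.302 → 3.30

3.30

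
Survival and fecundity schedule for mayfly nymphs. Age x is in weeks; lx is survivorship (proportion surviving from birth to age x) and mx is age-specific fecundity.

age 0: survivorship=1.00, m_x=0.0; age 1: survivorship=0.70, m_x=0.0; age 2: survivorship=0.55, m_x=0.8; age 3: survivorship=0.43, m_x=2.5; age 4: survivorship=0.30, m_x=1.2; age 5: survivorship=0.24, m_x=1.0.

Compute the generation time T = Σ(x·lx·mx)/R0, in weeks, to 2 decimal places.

3.19

lx·mx: 0, 0, 0.44, 1.075, 0.36, 0.24 → R0 = 2.115
x·lx·mx: 0, 0, 0.88, 3.225, 1.44, 1.2 → Σ = 6.745
T = 6.745 / 2.115 = 3.189125… → 3.19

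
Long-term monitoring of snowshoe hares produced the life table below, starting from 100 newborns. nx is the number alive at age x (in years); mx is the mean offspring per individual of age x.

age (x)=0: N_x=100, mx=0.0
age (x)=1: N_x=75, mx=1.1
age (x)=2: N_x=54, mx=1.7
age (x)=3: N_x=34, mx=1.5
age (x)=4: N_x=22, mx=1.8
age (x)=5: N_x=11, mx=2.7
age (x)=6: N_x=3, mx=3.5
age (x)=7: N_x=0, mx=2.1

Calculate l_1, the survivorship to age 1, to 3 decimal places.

l_1 = n_1/n_0 = 75/100 = 0.75 → 0.750

0.750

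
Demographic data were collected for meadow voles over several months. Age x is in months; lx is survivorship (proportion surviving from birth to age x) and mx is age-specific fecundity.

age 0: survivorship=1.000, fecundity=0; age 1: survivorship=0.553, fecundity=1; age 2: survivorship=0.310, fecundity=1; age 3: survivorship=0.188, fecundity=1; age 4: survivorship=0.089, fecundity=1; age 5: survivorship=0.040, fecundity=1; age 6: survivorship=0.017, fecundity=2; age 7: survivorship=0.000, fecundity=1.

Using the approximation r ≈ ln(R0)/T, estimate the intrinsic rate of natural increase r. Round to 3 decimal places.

0.094

R0 = Σ lx·mx = 0 + 0.553 + 0.31 + 0.188 + 0.089 + 0.04 + 0.034 + 0 = 1.214
Σ x·lx·mx = 2.497; T = 2.497/1.214 = 2.05684…
r ≈ ln(R0)/T = ln(1.214)/2.05684… = 0.09428… → 0.094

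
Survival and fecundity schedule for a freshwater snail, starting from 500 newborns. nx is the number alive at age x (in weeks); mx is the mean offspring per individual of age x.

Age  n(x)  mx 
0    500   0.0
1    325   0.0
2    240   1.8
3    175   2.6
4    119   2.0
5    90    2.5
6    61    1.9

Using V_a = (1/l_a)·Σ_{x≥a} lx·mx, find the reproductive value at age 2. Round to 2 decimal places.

6.11

lx = nx/n0 = nx/500: 1, 0.65, 0.48, 0.35, 0.238, 0.18, 0.122
lx·mx for x ≥ 2: 0.864, 0.91, 0.476, 0.45, 0.2318 → sum = 2.9318
V_2 = 2.9318 / l_2 = 2.9318 / 0.48 = 6.107917… → 6.11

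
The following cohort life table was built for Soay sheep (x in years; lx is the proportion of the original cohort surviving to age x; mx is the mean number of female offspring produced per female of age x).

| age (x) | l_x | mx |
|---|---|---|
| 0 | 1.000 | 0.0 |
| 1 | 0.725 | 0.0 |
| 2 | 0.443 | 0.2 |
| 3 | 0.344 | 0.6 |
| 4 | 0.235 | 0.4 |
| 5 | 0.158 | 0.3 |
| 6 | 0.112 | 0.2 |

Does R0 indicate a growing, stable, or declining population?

declining

R0 = Σ lx·mx = 0 + 0 + 0.0886 + 0.2064 + 0.094 + 0.0474 + 0.0224 = 0.4588
R0 < 1, so the population is declining.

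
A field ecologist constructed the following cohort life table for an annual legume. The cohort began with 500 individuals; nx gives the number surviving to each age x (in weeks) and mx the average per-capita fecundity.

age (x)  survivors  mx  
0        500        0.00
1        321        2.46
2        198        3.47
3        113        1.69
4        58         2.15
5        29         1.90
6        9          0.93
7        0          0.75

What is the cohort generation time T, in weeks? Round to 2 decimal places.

lx = nx/n0 = nx/500: 1, 0.642, 0.396, 0.226, 0.116, 0.058, 0.018, 0
lx·mx: 0, 1.57932, 1.37412, 0.38194, 0.2494, 0.1102, 0.01674, 0 → R0 = 3.71172
x·lx·mx: 0, 1.57932, 2.74824, 1.14582, 0.9976, 0.551, 0.10044, 0 → Σ = 7.12242
T = 7.12242 / 3.71172 = 1.9189… → 1.92

1.92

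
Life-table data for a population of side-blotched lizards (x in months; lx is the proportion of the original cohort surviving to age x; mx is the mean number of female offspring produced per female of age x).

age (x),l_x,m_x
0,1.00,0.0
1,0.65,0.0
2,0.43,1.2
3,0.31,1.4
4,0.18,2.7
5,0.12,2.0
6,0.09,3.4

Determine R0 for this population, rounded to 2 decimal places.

lx·mx by age: 0, 0, 0.516, 0.434, 0.486, 0.24, 0.306
R0 = Σ lx·mx = 1.982 → 1.98

1.98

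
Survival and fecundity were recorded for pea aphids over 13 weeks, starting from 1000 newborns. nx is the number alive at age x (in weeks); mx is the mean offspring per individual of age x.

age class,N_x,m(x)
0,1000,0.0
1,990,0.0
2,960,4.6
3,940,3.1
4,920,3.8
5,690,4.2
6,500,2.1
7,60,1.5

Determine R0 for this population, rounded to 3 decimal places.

lx = nx/n0 = nx/1000: 1, 0.99, 0.96, 0.94, 0.92, 0.69, 0.5, 0.06
lx·mx by age: 0, 0, 4.416, 2.914, 3.496, 2.898, 1.05, 0.09
R0 = Σ lx·mx = 14.864 → 14.864

14.864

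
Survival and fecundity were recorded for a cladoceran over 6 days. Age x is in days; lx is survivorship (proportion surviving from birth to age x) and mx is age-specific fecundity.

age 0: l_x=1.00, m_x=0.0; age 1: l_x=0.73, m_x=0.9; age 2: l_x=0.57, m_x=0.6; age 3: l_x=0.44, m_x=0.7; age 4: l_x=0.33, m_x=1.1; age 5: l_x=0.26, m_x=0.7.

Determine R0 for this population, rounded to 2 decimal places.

1.85

lx·mx by age: 0, 0.657, 0.342, 0.308, 0.363, 0.182
R0 = Σ lx·mx = 1.852 → 1.85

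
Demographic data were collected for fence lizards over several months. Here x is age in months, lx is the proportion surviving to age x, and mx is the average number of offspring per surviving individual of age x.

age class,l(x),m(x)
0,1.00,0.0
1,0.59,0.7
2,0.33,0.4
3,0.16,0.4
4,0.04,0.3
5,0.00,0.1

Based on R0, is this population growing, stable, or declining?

R0 = Σ lx·mx = 0 + 0.413 + 0.132 + 0.064 + 0.012 + 0 = 0.621
R0 < 1, so the population is declining.

declining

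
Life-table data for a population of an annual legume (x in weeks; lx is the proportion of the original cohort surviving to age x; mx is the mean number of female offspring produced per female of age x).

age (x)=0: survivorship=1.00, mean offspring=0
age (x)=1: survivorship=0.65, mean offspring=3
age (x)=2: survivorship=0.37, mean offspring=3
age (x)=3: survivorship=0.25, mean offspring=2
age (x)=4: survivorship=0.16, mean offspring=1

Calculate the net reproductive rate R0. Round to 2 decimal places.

lx·mx by age: 0, 1.95, 1.11, 0.5, 0.16
R0 = Σ lx·mx = 3.72 → 3.72

3.72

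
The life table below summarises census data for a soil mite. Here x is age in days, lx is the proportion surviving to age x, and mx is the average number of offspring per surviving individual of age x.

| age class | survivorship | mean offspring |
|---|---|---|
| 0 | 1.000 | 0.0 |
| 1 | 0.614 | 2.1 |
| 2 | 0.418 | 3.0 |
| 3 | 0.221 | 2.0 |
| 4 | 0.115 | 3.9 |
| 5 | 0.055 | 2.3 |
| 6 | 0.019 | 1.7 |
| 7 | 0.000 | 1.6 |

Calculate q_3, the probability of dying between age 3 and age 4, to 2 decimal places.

0.48

q_3 = (l_3 − l_4) / l_3 = (0.221 − 0.115) / 0.221
     = 0.106 / 0.221 = 0.479638… → 0.48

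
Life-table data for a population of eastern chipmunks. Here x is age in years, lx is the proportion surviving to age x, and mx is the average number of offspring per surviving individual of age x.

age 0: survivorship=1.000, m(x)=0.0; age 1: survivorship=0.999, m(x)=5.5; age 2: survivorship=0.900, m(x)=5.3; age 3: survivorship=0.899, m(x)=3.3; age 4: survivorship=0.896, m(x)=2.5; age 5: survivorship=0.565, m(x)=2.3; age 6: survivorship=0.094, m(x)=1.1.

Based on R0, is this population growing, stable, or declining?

growing

R0 = Σ lx·mx = 0 + 5.4945 + 4.77 + 2.9667 + 2.24 + 1.2995 + 0.1034 = 16.8741
R0 > 1, so the population is growing.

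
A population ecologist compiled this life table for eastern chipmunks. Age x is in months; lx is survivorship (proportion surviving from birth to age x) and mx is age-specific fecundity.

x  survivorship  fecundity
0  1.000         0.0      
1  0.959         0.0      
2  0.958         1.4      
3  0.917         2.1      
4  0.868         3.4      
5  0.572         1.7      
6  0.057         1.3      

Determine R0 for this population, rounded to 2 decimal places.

7.26

lx·mx by age: 0, 0, 1.3412, 1.9257, 2.9512, 0.9724, 0.0741
R0 = Σ lx·mx = 7.2646 → 7.26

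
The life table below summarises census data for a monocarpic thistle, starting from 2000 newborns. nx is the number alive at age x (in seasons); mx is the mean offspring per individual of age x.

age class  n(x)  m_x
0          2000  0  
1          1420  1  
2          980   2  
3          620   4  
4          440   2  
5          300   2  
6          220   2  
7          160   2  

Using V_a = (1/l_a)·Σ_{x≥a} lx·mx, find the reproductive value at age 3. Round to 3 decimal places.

lx = nx/n0 = nx/2000: 1, 0.71, 0.49, 0.31, 0.22, 0.15, 0.11, 0.08
lx·mx for x ≥ 3: 1.24, 0.44, 0.3, 0.22, 0.16 → sum = 2.36
V_3 = 2.36 / l_3 = 2.36 / 0.31 = 7.612903… → 7.613

7.613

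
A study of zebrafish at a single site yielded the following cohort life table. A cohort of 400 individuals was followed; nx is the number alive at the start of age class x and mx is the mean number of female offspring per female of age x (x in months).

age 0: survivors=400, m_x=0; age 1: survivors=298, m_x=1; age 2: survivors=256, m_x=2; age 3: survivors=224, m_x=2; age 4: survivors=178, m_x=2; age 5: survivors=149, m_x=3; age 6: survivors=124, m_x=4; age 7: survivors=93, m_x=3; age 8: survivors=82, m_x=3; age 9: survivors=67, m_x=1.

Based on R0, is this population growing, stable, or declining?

lx = nx/n0 = nx/400: 1, 0.745, 0.64, 0.56, 0.445, 0.3725, 0.31, 0.2325, 0.205, 0.1675
R0 = Σ lx·mx = 0 + 0.745 + 1.28 + 1.12 + 0.89 + 1.1175 + 1.24 + 0.6975 + 0.615 + 0.1675 = 7.8725
R0 > 1, so the population is growing.

growing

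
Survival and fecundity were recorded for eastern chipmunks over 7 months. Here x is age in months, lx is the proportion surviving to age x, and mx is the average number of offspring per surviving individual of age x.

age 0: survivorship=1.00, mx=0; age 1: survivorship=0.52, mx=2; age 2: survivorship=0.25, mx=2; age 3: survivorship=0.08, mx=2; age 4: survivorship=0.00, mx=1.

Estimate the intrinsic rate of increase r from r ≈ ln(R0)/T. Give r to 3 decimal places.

R0 = Σ lx·mx = 0 + 1.04 + 0.5 + 0.16 + 0 = 1.7
Σ x·lx·mx = 2.52; T = 2.52/1.7 = 1.48235…
r ≈ ln(R0)/T = ln(1.7)/1.48235… = 0.35796… → 0.358

0.358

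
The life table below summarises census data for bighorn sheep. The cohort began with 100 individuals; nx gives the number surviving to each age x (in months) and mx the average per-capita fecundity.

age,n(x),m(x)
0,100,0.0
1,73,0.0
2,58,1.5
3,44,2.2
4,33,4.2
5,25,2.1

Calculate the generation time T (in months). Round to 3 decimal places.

3.418

lx = nx/n0 = nx/100: 1, 0.73, 0.58, 0.44, 0.33, 0.25
lx·mx: 0, 0, 0.87, 0.968, 1.386, 0.525 → R0 = 3.749
x·lx·mx: 0, 0, 1.74, 2.904, 5.544, 2.625 → Σ = 12.813
T = 12.813 / 3.749 = 3.417711… → 3.418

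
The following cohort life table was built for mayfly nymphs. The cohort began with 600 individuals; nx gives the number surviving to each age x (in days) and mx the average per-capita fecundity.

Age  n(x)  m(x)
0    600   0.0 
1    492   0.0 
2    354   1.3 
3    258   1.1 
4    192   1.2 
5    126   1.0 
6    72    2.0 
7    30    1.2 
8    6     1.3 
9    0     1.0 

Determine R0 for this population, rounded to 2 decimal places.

2.15

lx = nx/n0 = nx/600: 1, 0.82, 0.59, 0.43, 0.32, 0.21, 0.12, 0.05, 0.01, 0
lx·mx by age: 0, 0, 0.767, 0.473, 0.384, 0.21, 0.24, 0.06, 0.013, 0
R0 = Σ lx·mx = 2.147 → 2.15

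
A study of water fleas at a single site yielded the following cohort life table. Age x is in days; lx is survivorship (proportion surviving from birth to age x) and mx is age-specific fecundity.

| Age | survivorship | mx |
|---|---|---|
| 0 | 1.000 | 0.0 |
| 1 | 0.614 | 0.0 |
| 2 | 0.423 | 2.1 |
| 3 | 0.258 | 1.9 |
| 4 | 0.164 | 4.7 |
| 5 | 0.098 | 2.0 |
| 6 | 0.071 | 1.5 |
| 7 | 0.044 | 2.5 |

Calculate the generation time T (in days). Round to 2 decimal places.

3.40

lx·mx: 0, 0, 0.8883, 0.4902, 0.7708, 0.196, 0.1065, 0.11 → R0 = 2.5618
x·lx·mx: 0, 0, 1.7766, 1.4706, 3.0832, 0.98, 0.639, 0.77 → Σ = 8.7194
T = 8.7194 / 2.5618 = 3.403622… → 3.40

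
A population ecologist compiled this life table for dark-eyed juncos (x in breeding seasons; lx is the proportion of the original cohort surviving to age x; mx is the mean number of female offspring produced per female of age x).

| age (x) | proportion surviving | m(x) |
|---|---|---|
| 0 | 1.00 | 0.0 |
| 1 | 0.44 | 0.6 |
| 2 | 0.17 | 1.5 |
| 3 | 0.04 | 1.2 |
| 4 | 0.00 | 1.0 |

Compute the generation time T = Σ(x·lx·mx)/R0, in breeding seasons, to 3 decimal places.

lx·mx: 0, 0.264, 0.255, 0.048, 0 → R0 = 0.567
x·lx·mx: 0, 0.264, 0.51, 0.144, 0 → Σ = 0.918
T = 0.918 / 0.567 = 1.619048… → 1.619

1.619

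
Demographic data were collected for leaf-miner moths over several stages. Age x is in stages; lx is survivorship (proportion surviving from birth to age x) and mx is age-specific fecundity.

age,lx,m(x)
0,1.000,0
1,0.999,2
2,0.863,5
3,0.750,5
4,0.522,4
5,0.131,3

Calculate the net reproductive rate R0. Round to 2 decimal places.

12.54

lx·mx by age: 0, 1.998, 4.315, 3.75, 2.088, 0.393
R0 = Σ lx·mx = 12.544 → 12.54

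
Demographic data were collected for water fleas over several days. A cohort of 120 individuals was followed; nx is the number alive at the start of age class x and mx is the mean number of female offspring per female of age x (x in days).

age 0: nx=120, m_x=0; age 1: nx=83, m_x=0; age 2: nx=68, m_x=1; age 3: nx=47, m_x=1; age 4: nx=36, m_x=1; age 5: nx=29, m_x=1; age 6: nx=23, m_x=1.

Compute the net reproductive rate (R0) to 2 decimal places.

1.69

lx = nx/n0 = nx/120: 1, 0.69167…, 0.56667…, 0.39167…, 0.3, 0.24167…, 0.19167…
lx·mx by age: 0, 0, 0.566667…, 0.391667…, 0.3, 0.241667…, 0.191667…
R0 = Σ lx·mx = 1.691667… → 1.69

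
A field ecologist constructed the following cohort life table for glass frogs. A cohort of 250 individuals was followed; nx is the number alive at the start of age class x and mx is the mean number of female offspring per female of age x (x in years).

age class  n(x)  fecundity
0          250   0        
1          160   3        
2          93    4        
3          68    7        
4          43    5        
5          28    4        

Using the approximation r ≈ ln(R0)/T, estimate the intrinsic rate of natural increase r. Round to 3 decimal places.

0.768

lx = nx/n0 = nx/250: 1, 0.64, 0.372, 0.272, 0.172, 0.112
R0 = Σ lx·mx = 0 + 1.92 + 1.488 + 1.904 + 0.86 + 0.448 = 6.62
Σ x·lx·mx = 16.288; T = 16.288/6.62 = 2.46042…
r ≈ ln(R0)/T = ln(6.62)/2.46042… = 0.7682… → 0.768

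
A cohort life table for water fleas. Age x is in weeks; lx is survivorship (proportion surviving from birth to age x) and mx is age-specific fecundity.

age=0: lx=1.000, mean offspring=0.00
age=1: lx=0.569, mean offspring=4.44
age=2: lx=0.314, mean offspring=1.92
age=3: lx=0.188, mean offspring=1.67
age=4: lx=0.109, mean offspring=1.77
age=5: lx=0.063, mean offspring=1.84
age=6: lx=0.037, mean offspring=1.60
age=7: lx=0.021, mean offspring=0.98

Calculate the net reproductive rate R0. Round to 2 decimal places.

lx·mx by age: 0, 2.52636, 0.60288, 0.31396, 0.19293, 0.11592, 0.0592, 0.02058
R0 = Σ lx·mx = 3.83183 → 3.83

3.83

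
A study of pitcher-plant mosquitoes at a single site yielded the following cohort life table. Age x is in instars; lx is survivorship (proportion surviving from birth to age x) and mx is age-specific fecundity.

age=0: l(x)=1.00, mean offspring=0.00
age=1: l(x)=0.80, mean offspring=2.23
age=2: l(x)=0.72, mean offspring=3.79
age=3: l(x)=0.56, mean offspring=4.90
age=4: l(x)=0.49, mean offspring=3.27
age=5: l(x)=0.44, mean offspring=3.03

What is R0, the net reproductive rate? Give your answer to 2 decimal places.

lx·mx by age: 0, 1.784, 2.7288, 2.744, 1.6023, 1.3332
R0 = Σ lx·mx = 10.1923 → 10.19

10.19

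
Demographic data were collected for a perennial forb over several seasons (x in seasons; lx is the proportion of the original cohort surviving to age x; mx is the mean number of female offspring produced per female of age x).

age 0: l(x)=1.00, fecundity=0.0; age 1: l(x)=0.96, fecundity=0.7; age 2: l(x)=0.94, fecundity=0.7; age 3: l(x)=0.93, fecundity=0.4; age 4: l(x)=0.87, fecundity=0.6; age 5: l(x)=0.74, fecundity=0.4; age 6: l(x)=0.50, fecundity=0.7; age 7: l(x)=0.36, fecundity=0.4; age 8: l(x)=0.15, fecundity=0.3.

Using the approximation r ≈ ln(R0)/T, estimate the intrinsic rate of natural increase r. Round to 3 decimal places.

R0 = Σ lx·mx = 0 + 0.672 + 0.658 + 0.372 + 0.522 + 0.296 + 0.35 + 0.144 + 0.045 = 3.059
Σ x·lx·mx = 10.14; T = 10.14/3.059 = 3.31481…
r ≈ ln(R0)/T = ln(3.059)/3.31481… = 0.3373… → 0.337

0.337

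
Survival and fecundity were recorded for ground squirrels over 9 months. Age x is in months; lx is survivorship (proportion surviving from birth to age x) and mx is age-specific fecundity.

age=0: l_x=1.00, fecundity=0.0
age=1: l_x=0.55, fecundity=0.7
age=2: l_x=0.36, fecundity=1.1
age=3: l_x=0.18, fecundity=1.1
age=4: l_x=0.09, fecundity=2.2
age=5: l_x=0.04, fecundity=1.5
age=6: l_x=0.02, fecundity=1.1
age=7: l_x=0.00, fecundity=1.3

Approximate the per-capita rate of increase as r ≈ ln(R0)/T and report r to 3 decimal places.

0.097

R0 = Σ lx·mx = 0 + 0.385 + 0.396 + 0.198 + 0.198 + 0.06 + 0.022 + 0 = 1.259
Σ x·lx·mx = 2.995; T = 2.995/1.259 = 2.37887…
r ≈ ln(R0)/T = ln(1.259)/2.37887… = 0.09682… → 0.097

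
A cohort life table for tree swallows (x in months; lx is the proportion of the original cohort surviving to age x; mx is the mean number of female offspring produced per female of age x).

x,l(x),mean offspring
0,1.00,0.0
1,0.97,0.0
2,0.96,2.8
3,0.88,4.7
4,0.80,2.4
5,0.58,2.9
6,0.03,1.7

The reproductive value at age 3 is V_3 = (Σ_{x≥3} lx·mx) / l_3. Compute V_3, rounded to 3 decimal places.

lx·mx for x ≥ 3: 4.136, 1.92, 1.682, 0.051 → sum = 7.789
V_3 = 7.789 / l_3 = 7.789 / 0.88 = 8.851136… → 8.851

8.851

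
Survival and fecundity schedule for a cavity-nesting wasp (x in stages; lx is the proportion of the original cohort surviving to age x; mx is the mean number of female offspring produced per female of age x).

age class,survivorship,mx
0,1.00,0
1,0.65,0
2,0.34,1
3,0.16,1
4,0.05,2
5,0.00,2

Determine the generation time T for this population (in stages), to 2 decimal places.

lx·mx: 0, 0, 0.34, 0.16, 0.1, 0 → R0 = 0.6
x·lx·mx: 0, 0, 0.68, 0.48, 0.4, 0 → Σ = 1.56
T = 1.56 / 0.6 = 2.6 → 2.60

2.60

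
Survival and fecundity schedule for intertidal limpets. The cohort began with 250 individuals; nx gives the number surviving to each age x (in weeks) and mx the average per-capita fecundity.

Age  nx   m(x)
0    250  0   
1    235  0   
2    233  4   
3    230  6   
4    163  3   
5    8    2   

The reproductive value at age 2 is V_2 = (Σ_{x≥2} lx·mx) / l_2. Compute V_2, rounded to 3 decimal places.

12.090

lx = nx/n0 = nx/250: 1, 0.94, 0.932, 0.92, 0.652, 0.032
lx·mx for x ≥ 2: 3.728, 5.52, 1.956, 0.064 → sum = 11.268
V_2 = 11.268 / l_2 = 11.268 / 0.932 = 12.090129… → 12.090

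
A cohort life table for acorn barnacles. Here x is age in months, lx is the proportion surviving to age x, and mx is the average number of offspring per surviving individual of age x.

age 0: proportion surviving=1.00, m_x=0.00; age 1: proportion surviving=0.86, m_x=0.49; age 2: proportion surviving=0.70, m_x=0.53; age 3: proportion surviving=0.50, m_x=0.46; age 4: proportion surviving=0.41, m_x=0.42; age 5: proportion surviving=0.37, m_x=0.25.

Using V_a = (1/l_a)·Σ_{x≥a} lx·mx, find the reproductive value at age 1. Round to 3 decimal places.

1.497

lx·mx for x ≥ 1: 0.4214, 0.371, 0.23, 0.1722, 0.0925 → sum = 1.2871
V_1 = 1.2871 / l_1 = 1.2871 / 0.86 = 1.496628… → 1.497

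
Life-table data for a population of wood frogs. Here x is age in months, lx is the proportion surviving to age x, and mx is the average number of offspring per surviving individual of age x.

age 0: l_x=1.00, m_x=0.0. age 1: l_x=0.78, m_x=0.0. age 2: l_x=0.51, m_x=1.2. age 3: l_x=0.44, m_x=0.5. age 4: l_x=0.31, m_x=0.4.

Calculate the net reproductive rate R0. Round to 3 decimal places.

lx·mx by age: 0, 0, 0.612, 0.22, 0.124
R0 = Σ lx·mx = 0.956 → 0.956

0.956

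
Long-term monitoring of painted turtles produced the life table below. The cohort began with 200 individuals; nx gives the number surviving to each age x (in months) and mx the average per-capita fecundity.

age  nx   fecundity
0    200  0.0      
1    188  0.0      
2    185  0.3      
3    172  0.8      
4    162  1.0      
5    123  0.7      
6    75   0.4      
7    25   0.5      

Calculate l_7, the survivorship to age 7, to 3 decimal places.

l_7 = n_7/n_0 = 25/200 = 0.125 → 0.125

0.125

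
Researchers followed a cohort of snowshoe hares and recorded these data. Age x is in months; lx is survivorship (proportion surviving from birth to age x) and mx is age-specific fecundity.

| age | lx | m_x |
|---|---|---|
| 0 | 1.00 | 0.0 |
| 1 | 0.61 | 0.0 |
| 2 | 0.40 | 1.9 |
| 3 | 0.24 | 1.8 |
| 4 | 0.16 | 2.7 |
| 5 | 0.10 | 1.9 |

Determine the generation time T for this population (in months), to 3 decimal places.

lx·mx: 0, 0, 0.76, 0.432, 0.432, 0.19 → R0 = 1.814
x·lx·mx: 0, 0, 1.52, 1.296, 1.728, 0.95 → Σ = 5.494
T = 5.494 / 1.814 = 3.028666… → 3.029

3.029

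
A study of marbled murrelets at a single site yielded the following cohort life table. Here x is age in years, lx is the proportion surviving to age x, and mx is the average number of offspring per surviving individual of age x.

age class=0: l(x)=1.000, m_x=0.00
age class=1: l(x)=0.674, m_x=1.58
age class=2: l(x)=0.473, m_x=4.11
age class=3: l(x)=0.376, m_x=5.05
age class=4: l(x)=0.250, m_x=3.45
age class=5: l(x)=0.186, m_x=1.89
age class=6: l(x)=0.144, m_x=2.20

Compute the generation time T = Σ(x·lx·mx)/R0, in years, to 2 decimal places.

2.76

lx·mx: 0, 1.06492, 1.94403, 1.8988, 0.8625, 0.35154, 0.3168 → R0 = 6.43859
x·lx·mx: 0, 1.06492, 3.88806, 5.6964, 3.45, 1.7577, 1.9008 → Σ = 17.75788
T = 17.75788 / 6.43859 = 2.758039… → 2.76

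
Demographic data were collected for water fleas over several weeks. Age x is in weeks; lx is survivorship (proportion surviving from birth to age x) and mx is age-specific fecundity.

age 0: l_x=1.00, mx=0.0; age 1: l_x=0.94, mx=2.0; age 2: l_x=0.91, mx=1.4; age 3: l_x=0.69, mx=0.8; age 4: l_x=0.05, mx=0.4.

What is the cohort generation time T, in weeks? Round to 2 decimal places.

lx·mx: 0, 1.88, 1.274, 0.552, 0.02 → R0 = 3.726
x·lx·mx: 0, 1.88, 2.548, 1.656, 0.08 → Σ = 6.164
T = 6.164 / 3.726 = 1.654321… → 1.65

1.65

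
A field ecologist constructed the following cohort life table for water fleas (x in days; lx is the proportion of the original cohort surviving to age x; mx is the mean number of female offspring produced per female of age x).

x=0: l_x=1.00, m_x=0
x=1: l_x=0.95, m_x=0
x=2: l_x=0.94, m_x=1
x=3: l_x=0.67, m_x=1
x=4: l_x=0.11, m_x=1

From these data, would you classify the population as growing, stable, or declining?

growing

R0 = Σ lx·mx = 0 + 0 + 0.94 + 0.67 + 0.11 = 1.72
R0 > 1, so the population is growing.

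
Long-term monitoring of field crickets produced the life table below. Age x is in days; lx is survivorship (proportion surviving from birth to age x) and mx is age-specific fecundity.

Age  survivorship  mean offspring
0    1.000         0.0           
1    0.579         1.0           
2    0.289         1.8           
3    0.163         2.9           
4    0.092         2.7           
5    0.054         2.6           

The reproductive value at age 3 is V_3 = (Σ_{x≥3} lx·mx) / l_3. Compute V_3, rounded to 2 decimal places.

5.29

lx·mx for x ≥ 3: 0.4727, 0.2484, 0.1404 → sum = 0.8615
V_3 = 0.8615 / l_3 = 0.8615 / 0.163 = 5.285276… → 5.29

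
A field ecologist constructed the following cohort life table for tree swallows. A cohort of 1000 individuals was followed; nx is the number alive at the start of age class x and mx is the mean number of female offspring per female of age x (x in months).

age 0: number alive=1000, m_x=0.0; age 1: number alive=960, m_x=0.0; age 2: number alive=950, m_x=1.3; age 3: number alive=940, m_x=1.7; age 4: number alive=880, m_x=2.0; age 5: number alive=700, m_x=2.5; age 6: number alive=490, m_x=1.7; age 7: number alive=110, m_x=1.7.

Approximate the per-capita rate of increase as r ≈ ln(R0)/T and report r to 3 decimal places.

lx = nx/n0 = nx/1000: 1, 0.96, 0.95, 0.94, 0.88, 0.7, 0.49, 0.11
R0 = Σ lx·mx = 0 + 0 + 1.235 + 1.598 + 1.76 + 1.75 + 0.833 + 0.187 = 7.363
Σ x·lx·mx = 29.361; T = 29.361/7.363 = 3.98764…
r ≈ ln(R0)/T = ln(7.363)/3.98764… = 0.50066… → 0.501

0.501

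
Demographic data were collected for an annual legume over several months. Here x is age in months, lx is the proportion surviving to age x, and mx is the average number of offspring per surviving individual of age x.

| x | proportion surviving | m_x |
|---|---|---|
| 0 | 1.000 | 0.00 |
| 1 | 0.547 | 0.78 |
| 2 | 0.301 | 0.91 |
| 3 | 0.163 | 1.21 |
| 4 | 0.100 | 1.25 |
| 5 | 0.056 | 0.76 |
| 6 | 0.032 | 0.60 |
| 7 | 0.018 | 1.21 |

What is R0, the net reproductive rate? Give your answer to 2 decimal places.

lx·mx by age: 0, 0.42666, 0.27391, 0.19723, 0.125, 0.04256, 0.0192, 0.02178
R0 = Σ lx·mx = 1.10634 → 1.11

1.11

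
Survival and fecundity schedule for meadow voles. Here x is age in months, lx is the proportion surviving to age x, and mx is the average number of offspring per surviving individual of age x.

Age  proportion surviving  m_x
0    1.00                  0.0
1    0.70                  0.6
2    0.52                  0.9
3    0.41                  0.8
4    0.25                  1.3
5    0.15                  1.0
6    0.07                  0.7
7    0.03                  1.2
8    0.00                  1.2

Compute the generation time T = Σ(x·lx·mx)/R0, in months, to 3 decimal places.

2.779

lx·mx: 0, 0.42, 0.468, 0.328, 0.325, 0.15, 0.049, 0.036, 0 → R0 = 1.776
x·lx·mx: 0, 0.42, 0.936, 0.984, 1.3, 0.75, 0.294, 0.252, 0 → Σ = 4.936
T = 4.936 / 1.776 = 2.779279… → 2.779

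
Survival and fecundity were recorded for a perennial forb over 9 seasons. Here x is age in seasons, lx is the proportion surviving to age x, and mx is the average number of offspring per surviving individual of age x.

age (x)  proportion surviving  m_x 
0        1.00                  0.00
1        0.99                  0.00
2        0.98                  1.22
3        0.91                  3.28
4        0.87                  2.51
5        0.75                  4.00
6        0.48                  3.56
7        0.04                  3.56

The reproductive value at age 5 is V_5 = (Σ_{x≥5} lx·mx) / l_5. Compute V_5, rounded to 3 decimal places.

6.468

lx·mx for x ≥ 5: 3, 1.7088, 0.1424 → sum = 4.8512
V_5 = 4.8512 / l_5 = 4.8512 / 0.75 = 6.468267… → 6.468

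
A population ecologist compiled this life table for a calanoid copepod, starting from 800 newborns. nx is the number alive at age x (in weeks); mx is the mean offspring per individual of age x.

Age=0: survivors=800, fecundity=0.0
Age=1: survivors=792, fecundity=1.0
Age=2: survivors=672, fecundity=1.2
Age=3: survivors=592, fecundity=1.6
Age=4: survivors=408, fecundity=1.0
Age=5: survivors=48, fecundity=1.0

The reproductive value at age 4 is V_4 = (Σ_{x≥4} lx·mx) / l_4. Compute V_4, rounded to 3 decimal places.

1.118

lx = nx/n0 = nx/800: 1, 0.99, 0.84, 0.74, 0.51, 0.06
lx·mx for x ≥ 4: 0.51, 0.06 → sum = 0.57
V_4 = 0.57 / l_4 = 0.57 / 0.51 = 1.117647… → 1.118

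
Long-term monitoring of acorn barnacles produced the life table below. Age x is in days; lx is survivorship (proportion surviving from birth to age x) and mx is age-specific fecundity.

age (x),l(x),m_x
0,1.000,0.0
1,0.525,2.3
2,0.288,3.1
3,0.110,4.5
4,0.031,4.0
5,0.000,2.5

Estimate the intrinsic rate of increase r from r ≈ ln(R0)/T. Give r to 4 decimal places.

R0 = Σ lx·mx = 0 + 1.2075 + 0.8928 + 0.495 + 0.124 + 0 = 2.7193
Σ x·lx·mx = 4.9741; T = 4.9741/2.7193 = 1.82918…
r ≈ ln(R0)/T = ln(2.7193)/1.82918… = 0.546897… → 0.5469

0.5469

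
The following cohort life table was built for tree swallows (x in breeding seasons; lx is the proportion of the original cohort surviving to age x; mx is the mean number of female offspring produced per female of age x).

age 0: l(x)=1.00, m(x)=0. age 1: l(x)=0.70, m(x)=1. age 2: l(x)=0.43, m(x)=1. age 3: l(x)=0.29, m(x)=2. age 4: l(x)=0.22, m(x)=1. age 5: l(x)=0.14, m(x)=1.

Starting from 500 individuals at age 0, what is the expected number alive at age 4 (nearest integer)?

110

Expected survivors = N0 · l_4 = 500 × 0.22 = 110 → 110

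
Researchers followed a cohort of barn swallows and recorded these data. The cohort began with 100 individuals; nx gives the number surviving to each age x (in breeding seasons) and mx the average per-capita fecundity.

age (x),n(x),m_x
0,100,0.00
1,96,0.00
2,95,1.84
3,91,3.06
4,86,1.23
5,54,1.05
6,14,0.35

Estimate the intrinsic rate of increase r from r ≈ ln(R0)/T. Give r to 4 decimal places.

0.5898

lx = nx/n0 = nx/100: 1, 0.96, 0.95, 0.91, 0.86, 0.54, 0.14
R0 = Σ lx·mx = 0 + 0 + 1.748 + 2.7846 + 1.0578 + 0.567 + 0.049 = 6.2064
Σ x·lx·mx = 19.21; T = 19.21/6.2064 = 3.09519…
r ≈ ln(R0)/T = ln(6.2064)/3.09519… = 0.589812… → 0.5898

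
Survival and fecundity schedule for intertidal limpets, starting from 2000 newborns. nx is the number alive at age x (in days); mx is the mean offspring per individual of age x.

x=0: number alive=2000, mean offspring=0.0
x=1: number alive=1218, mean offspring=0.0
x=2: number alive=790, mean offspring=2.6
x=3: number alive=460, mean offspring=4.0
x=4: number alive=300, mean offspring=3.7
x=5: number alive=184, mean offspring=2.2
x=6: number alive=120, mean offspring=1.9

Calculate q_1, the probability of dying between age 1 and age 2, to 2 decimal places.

lx = nx/n0 = nx/2000: 1, 0.609, 0.395, 0.23, 0.15, 0.092, 0.06
q_1 = (l_1 − l_2) / l_1 = (0.609 − 0.395) / 0.609
     = 0.214 / 0.609 = 0.351396… → 0.35

0.35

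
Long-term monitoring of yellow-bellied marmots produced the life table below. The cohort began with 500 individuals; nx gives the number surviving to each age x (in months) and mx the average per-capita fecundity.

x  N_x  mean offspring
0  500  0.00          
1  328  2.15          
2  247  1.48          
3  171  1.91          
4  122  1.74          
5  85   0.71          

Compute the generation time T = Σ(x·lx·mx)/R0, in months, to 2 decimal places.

lx = nx/n0 = nx/500: 1, 0.656, 0.494, 0.342, 0.244, 0.17
lx·mx: 0, 1.4104, 0.73112, 0.65322, 0.42456, 0.1207 → R0 = 3.34
x·lx·mx: 0, 1.4104, 1.46224, 1.95966, 1.69824, 0.6035 → Σ = 7.13404
T = 7.13404 / 3.34 = 2.13594… → 2.14

2.14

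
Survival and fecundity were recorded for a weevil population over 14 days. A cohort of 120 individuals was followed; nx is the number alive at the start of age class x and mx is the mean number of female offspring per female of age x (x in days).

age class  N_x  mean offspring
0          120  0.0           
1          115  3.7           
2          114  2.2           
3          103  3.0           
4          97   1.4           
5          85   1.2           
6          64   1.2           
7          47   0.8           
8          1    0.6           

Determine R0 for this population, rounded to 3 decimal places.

lx = nx/n0 = nx/120: 1, 0.95833…, 0.95, 0.85833…, 0.80833…, 0.70833…, 0.53333…, 0.39167…, 0.00833…
lx·mx by age: 0, 3.545833…, 2.09, 2.575…, 1.131667…, 0.85…, 0.64…, 0.313333…, 0.005…
R0 = Σ lx·mx = 11.150833… → 11.151

11.151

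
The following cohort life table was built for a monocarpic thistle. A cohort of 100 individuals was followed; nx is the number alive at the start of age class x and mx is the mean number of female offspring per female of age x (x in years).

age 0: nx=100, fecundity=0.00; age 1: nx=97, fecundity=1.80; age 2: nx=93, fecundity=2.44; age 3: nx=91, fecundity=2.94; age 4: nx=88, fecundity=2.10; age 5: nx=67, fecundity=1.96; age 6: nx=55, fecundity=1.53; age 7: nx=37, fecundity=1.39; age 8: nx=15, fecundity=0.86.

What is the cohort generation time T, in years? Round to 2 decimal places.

3.35

lx = nx/n0 = nx/100: 1, 0.97, 0.93, 0.91, 0.88, 0.67, 0.55, 0.37, 0.15
lx·mx: 0, 1.746, 2.2692, 2.6754, 1.848, 1.3132, 0.8415, 0.5143, 0.129 → R0 = 11.3366
x·lx·mx: 0, 1.746, 4.5384, 8.0262, 7.392, 6.566, 5.049, 3.6001, 1.032 → Σ = 37.9497
T = 37.9497 / 11.3366 = 3.347538… → 3.35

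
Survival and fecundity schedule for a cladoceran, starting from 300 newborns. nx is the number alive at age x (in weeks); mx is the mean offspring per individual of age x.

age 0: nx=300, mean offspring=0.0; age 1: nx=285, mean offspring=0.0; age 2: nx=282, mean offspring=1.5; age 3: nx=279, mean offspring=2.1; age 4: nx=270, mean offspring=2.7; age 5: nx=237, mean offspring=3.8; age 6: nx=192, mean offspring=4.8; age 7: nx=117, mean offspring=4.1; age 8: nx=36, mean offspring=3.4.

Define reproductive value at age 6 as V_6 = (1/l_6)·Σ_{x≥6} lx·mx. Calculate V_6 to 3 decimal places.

7.936

lx = nx/n0 = nx/300: 1, 0.95, 0.94, 0.93, 0.9, 0.79, 0.64, 0.39, 0.12
lx·mx for x ≥ 6: 3.072, 1.599, 0.408 → sum = 5.079
V_6 = 5.079 / l_6 = 5.079 / 0.64 = 7.935938… → 7.936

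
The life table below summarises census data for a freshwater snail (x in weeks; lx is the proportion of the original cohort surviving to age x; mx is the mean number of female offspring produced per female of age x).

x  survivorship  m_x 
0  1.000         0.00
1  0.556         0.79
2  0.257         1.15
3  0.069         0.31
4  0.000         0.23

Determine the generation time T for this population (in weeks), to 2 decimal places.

1.45

lx·mx: 0, 0.43924, 0.29555, 0.02139, 0 → R0 = 0.75618
x·lx·mx: 0, 0.43924, 0.5911, 0.06417, 0 → Σ = 1.09451
T = 1.09451 / 0.75618 = 1.44742… → 1.45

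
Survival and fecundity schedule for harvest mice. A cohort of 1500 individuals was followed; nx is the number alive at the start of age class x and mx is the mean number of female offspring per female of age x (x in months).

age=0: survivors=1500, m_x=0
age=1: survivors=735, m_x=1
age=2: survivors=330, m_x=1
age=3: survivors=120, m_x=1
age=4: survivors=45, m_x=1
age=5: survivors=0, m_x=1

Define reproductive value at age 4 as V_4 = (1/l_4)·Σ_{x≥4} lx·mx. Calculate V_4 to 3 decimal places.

1.000

lx = nx/n0 = nx/1500: 1, 0.49, 0.22, 0.08, 0.03, 0
lx·mx for x ≥ 4: 0.03, 0 → sum = 0.03
V_4 = 0.03 / l_4 = 0.03 / 0.03 = 1 → 1.000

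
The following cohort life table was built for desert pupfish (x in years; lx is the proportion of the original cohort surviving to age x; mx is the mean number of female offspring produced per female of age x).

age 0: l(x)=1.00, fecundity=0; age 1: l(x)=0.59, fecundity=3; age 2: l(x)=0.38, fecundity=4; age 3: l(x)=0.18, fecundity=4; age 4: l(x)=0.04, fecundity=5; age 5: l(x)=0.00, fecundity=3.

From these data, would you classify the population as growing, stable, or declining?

growing

R0 = Σ lx·mx = 0 + 1.77 + 1.52 + 0.72 + 0.2 + 0 = 4.21
R0 > 1, so the population is growing.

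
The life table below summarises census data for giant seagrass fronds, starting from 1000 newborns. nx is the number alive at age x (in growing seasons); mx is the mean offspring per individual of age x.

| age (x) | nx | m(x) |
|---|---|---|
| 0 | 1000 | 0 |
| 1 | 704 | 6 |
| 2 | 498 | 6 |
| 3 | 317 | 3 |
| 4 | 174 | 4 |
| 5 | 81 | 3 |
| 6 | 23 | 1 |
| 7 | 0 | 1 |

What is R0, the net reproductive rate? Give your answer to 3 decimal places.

lx = nx/n0 = nx/1000: 1, 0.704, 0.498, 0.317, 0.174, 0.081, 0.023, 0
lx·mx by age: 0, 4.224, 2.988, 0.951, 0.696, 0.243, 0.023, 0
R0 = Σ lx·mx = 9.125 → 9.125

9.125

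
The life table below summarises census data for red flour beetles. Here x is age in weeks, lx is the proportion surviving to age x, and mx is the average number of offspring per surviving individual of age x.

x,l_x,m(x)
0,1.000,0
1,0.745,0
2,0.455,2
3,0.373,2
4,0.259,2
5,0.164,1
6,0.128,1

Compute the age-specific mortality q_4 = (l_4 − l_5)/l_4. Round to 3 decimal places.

0.367

q_4 = (l_4 − l_5) / l_4 = (0.259 − 0.164) / 0.259
     = 0.095 / 0.259 = 0.366795… → 0.367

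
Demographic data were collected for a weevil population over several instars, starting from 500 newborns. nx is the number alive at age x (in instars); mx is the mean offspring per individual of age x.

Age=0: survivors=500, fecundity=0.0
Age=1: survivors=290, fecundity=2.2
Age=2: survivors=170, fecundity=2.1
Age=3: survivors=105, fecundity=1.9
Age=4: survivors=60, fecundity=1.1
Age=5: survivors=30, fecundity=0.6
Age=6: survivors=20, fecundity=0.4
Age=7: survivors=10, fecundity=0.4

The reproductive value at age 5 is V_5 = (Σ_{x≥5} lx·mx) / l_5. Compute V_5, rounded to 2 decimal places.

lx = nx/n0 = nx/500: 1, 0.58, 0.34, 0.21, 0.12, 0.06, 0.04, 0.02
lx·mx for x ≥ 5: 0.036, 0.016, 0.008 → sum = 0.06
V_5 = 0.06 / l_5 = 0.06 / 0.06 = 1 → 1.00

1.00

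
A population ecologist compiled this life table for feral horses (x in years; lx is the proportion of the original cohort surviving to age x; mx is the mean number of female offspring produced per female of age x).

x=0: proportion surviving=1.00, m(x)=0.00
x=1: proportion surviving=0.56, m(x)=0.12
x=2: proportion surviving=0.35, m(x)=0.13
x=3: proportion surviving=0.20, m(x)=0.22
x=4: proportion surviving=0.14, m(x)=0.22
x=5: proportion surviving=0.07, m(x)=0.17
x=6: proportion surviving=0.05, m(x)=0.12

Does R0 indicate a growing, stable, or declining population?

R0 = Σ lx·mx = 0 + 0.0672 + 0.0455 + 0.044 + 0.0308 + 0.0119 + 0.006 = 0.2054
R0 < 1, so the population is declining.

declining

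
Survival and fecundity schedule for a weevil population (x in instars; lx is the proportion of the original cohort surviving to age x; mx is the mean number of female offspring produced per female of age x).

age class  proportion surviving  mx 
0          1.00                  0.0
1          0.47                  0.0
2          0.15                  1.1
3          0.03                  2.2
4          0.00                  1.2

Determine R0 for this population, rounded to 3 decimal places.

0.231

lx·mx by age: 0, 0, 0.165, 0.066, 0
R0 = Σ lx·mx = 0.231 → 0.231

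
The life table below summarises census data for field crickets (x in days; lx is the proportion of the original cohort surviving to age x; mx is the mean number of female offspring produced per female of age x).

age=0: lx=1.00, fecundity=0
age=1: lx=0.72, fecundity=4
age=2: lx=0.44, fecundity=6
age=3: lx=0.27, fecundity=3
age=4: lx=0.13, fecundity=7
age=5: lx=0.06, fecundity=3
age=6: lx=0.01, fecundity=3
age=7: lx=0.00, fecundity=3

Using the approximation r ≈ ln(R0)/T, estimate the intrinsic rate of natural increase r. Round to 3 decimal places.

0.977

R0 = Σ lx·mx = 0 + 2.88 + 2.64 + 0.81 + 0.91 + 0.18 + 0.03 + 0 = 7.45
Σ x·lx·mx = 15.31; T = 15.31/7.45 = 2.05503…
r ≈ ln(R0)/T = ln(7.45)/2.05503… = 0.97722… → 0.977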